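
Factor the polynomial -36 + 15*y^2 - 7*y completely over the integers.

Need a pair with product 15·(-36) = -540 and sum -7: that's -27 and 20.
Split the middle term: 15*y^2 - 27*y + 20*y - 36 = 3*y*(5*y - 9) + 4*(5*y - 9).

(3*y + 4)*(5*y - 9)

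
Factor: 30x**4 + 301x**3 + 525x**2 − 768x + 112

By the rational root theorem, x = 1/6 is a root, so (6x − 1) is a factor; dividing leaves 5x**3 + 51x**2 + 96x − 112.
Then x = −7 is a root, giving the factor (x + 7) and quotient 5x**2 + 16x − 16.
The remaining quadratic factors as (x + 4)(5x − 4).

(5x − 4)(6x − 1)(x + 4)(x + 7)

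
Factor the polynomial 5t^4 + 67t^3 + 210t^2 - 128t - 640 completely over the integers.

(5t - 8)(t + 2)(t + 5)(t + 8)

Among the possible rational roots, t = -2 is a root, so (t + 2) divides it; the quotient is 5t^3 + 57t^2 + 96t - 320.
Then t = 8/5 is a root, so (5t - 8) is a factor; dividing leaves t^2 + 13t + 40.
The remaining quadratic factors as (t + 5)(t + 8).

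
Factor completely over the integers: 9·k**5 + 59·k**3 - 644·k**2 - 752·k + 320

(3·k + 4)·(3·k - 1)·(k - 4)·(k**2 + 3·k + 20)

Among the possible rational roots, k = 4 is a root, so (k - 4) is a factor; dividing leaves 9·k**4 + 36·k**3 + 203·k**2 + 168·k - 80.
Next, k = 1/3 is a root, giving the factor (3·k - 1) and quotient 3·k**3 + 13·k**2 + 72·k + 80.
Then k = -4/3 is a root, giving the factor (3·k + 4) and quotient k**2 + 3·k + 20.
The quadratic k**2 + 3·k + 20 has discriminant -71 < 0 and is irreducible over ℤ.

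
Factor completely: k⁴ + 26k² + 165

(k² + 11)(k² + 15)

Substitute u = k² to get a quadratic in u, then factor.
k² + 15 is irreducible over ℤ (always positive, so no real roots).
k² + 11 is irreducible over ℤ (always positive, so no real roots).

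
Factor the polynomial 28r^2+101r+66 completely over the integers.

Need a pair with product 28·66 = 1848 and sum 101: that's 77 and 24.
Split the middle term: 28r^2+77r + 24r+66 = 7r(4r+11) + 6(4r+11).

(4r+11)(7r+6)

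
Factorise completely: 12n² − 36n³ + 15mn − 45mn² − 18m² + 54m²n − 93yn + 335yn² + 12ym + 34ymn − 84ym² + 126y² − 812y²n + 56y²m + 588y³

Group: 7y(84y² − 28ym − 68yn + 18y + 18mn − 6m + 9n² − 3n) + (3m − 4n)(84y² − 28ym − 68yn + 18y + 18mn − 6m + 9n² − 3n); both groups contain (84y² − 28ym − 68yn + 18y + 18mn − 6m + 9n² − 3n), so (7y + 3m − 4n) is a factor with cofactor 84y² − 28ym − 68yn + 18y + 18mn − 6m + 9n² − 3n.
The cofactor groups again: 84y² − 28ym − 68yn + 18y + 18mn − 6m + 9n² − 3n = 6y(14y − 9n + 3) + (−2m − n)(14y − 9n + 3); both groups contain (14y − 9n + 3), giving (6y − 2m − n)(14y − 9n + 3).

(6y − 2m − n)(14y − 9n + 3)(7y + 3m − 4n)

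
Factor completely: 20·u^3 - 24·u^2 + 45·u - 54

Group as (20·u^3 + 45·u) + (-24·u^2 - 54) = 5·u·(4·u^2 + 9) - 6·(4·u^2 + 9).
Both groups share the factor (4·u^2 + 9).

(5·u - 6)·(4·u^2 + 9)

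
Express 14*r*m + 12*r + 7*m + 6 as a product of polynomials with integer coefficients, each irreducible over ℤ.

(2*r + 1)*(7*m + 6)

Group as (14*r*m + 12*r) + (7*m + 6) = 2*r*(7*m + 6) + (7*m + 6).
Both groups share the factor (7*m + 6).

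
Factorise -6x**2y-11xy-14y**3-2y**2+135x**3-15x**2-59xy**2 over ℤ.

Group: 3x(45x**2-17xy-5x-14y**2-2y) + y(45x**2-17xy-5x-14y**2-2y); both groups contain (45x**2-17xy-5x-14y**2-2y), so (3x+y) is a factor with cofactor 45x**2-17xy-5x-14y**2-2y.
The cofactor groups again: 45x**2-17xy-5x-14y**2-2y = 9x(5x+2y) + (-7y-1)(5x+2y); both groups contain (5x+2y), giving (9x-7y-1)(5x+2y).

(3x+y)(5x+2y)(9x-7y-1)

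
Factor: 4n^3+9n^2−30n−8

(4n+1)(n+4)(n−2)

Testing divisors of the constant over divisors of the leading coefficient, n = −4 is a root, giving the factor (n+4) and quotient 4n^2−7n−2.
The remaining quadratic factors as (n−2)(4n+1).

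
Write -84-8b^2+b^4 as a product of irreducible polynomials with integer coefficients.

(b^2+6)(b^2-14)

Substitute u = b^2 to get a quadratic in u, then factor.
b^2+6 is irreducible over ℤ (always positive, so no real roots).
b^2-14 is irreducible over ℤ (14 is not a perfect square).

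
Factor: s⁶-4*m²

(s³-2*m)*(s³+2*m)

Recognize a difference of squares with the parts s³ and 2*m.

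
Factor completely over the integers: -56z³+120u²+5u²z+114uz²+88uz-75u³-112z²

-(3u-2z)(5u+7z)(5u-4z-8)

Group: 3u(-25u²-15uz+40u+28z²+56z) - 2z(-25u²-15uz+40u+28z²+56z); both groups contain (-25u²-15uz+40u+28z²+56z), so (3u-2z) is a factor with cofactor -25u²-15uz+40u+28z²+56z.
The cofactor groups again: -25u²-15uz+40u+28z²+56z = -5u(5u-4z-8) - 7z(5u-4z-8); both groups contain (5u-4z-8), giving -(5u+7z)(5u-4z-8).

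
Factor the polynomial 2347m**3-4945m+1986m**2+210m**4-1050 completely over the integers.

(5m+1)(6m-7)(7m+15)(m+10)

Trying the rational-root candidates, m = -10 is a root, so (m+10) is a factor; dividing leaves 210m**3+247m**2-484m-105.
Continuing, m = -1/5 is a root, giving the factor (5m+1) and quotient 42m**2+41m-105.
The remaining quadratic factors as (7m+15)(6m-7).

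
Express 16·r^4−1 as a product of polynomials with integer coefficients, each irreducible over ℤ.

Write as (4·r^2)² − (1)², then factor 4·r^2−1 once more.

(2·r+1)·(2·r−1)·(4·r^2+1)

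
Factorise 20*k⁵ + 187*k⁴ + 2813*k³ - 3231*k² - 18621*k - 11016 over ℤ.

Trying the rational-root candidates, k = -3/4 is a root, so (4*k + 3) is a factor; dividing leaves 5*k⁴ + 43*k³ + 671*k² - 1311*k - 3672.
Continuing, k = -8/5 is a root, so (5*k + 8) divides it; the quotient is k³ + 7*k² + 123*k - 459.
Continuing, k = 3 is a root, giving the factor (k - 3) and quotient k² + 10*k + 153.
The quadratic k² + 10*k + 153 has discriminant -512 < 0 and is irreducible over ℤ.

(4*k + 3)*(5*k + 8)*(k - 3)*(k² + 10*k + 153)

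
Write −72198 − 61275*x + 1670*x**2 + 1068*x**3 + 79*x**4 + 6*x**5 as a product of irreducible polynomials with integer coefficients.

(6*x + 7)*(x + 9)*(x − 6)*(x**2 + 9*x + 191)

Among the possible rational roots, x = 6 is a root, so (x − 6) is a factor; dividing leaves 6*x**4 + 115*x**3 + 1758*x**2 + 12218*x + 12033.
Then x = −9 is a root, giving the factor (x + 9) and quotient 6*x**3 + 61*x**2 + 1209*x + 1337.
Next, x = −7/6 is a root, giving the factor (6*x + 7) and quotient x**2 + 9*x + 191.
The quadratic x**2 + 9*x + 191 has discriminant −683 < 0 and is irreducible over ℤ.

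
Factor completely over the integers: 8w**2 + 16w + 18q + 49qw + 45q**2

Group: 5q(9q + 8w) + (w + 2)(9q + 8w); both groups contain (9q + 8w).

(5q + w + 2)(9q + 8w)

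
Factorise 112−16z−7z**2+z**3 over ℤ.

Testing divisors of the constant over divisors of the leading coefficient, z = 7 is a root, so (z−7) divides it; the quotient is z**2−16.
The remaining quadratic factors as (z−4)(z+4).

(z+4)(z−4)(z−7)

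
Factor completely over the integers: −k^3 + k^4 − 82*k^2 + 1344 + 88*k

(k + 4)*(k + 8)*(k − 6)*(k − 7)

By the rational root theorem, k = 7 is a root, so (k − 7) is a factor; dividing leaves k^3 + 6*k^2 − 40*k − 192.
Next, k = 6 is a root, so (k − 6) divides it; the quotient is k^2 + 12*k + 32.
The remaining quadratic factors as (k + 8)(k + 4).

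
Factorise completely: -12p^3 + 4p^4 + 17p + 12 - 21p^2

(2p + 1)(2p + 3)(p - 1)(p - 4)

Among the possible rational roots, p = 1 is a root, so (p - 1) is a factor; dividing leaves 4p^3 - 8p^2 - 29p - 12.
Next, p = -3/2 is a root, so (2p + 3) is a factor; dividing leaves 2p^2 - 7p - 4.
The remaining quadratic factors as (p - 4)(2p + 1).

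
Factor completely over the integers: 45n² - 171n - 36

9(5n + 1)(n - 4)

Pull out the common factor 9, then factor the remaining trinomial.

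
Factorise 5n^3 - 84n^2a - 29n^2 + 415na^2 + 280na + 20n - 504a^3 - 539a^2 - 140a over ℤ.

(n - 7a)(n - 8a - 5)(5n - 9a - 4)

Group: n(5n^2 - 44na - 4n + 63a^2 + 28a) + (-8a - 5)(5n^2 - 44na - 4n + 63a^2 + 28a); both groups contain (5n^2 - 44na - 4n + 63a^2 + 28a), so (n - 8a - 5) is a factor with cofactor 5n^2 - 44na - 4n + 63a^2 + 28a.
The cofactor groups again: 5n^2 - 44na - 4n + 63a^2 + 28a = n(5n - 9a - 4) - 7a(5n - 9a - 4); both groups contain (5n - 9a - 4), giving (n - 7a)(5n - 9a - 4).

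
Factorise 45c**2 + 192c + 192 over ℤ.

Pull out the common factor 3, then factor the remaining trinomial.

3(3c + 8)(5c + 8)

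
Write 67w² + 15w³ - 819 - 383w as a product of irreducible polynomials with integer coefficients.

Trying the rational-root candidates, w = 13/3 is a root, giving the factor (3w - 13) and quotient 5w² + 44w + 63.
The remaining quadratic factors as (5w + 9)(w + 7).

(3w - 13)(5w + 9)(w + 7)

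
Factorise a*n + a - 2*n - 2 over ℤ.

(a - 2)*(n + 1)

Group as (a*n + a) + (-2*n - 2) = a*(n + 1) - 2*(n + 1).
Both groups share the factor (n + 1).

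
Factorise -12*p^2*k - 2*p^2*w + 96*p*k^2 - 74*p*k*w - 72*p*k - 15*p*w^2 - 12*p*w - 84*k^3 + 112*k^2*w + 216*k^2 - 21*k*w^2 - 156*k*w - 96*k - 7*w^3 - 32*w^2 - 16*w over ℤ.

-(2*p - 2*k + w + 4)*(p - 7*k + 7*w + 4)*(6*k + w)

Group: p*(-12*p*k - 2*p*w + 12*k^2 - 4*k*w - 24*k - w^2 - 4*w) + (-7*k + 7*w + 4)*(-12*p*k - 2*p*w + 12*k^2 - 4*k*w - 24*k - w^2 - 4*w); both groups contain (-12*p*k - 2*p*w + 12*k^2 - 4*k*w - 24*k - w^2 - 4*w), so (p - 7*k + 7*w + 4) is a factor with cofactor -12*p*k - 2*p*w + 12*k^2 - 4*k*w - 24*k - w^2 - 4*w.
The cofactor groups again: -12*p*k - 2*p*w + 12*k^2 - 4*k*w - 24*k - w^2 - 4*w = -6*k*(2*p - 2*k + w + 4) - w*(2*p - 2*k + w + 4); both groups contain (2*p - 2*k + w + 4), giving -(6*k + w)*(2*p - 2*k + w + 4).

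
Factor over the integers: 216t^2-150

Pull out the common factor 6; 36t^2-25 is a difference of squares.

6(6t+5)(6t-5)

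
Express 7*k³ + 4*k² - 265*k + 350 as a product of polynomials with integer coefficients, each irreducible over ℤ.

By the rational root theorem, k = 5 is a root, so (k - 5) divides it; the quotient is 7*k² + 39*k - 70.
The remaining quadratic factors as (k + 7)(7*k - 10).

(7*k - 10)*(k + 7)*(k - 5)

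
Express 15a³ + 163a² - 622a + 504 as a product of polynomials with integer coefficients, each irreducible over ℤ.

Among the possible rational roots, a = -14 is a root, giving the factor (a + 14) and quotient 15a² - 47a + 36.
The remaining quadratic factors as (3a - 4)(5a - 9).

(3a - 4)(5a - 9)(a + 14)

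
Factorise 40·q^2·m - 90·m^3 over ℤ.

Every term has a factor of 10·m. Then 4·q^2 - 9·m^2 = (2·q)² − (3·m)².

10·m·(2·q - 3·m)·(2·q + 3·m)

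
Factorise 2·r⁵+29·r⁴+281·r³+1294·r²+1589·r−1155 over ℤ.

(2·r−1)·(r+3)·(r+5)·(r²+7·r+77)

Among the possible rational roots, r = 1/2 is a root, so (2·r−1) is a factor; dividing leaves r⁴+15·r³+148·r²+721·r+1155.
Next, r = −5 is a root, so (r+5) divides it; the quotient is r³+10·r²+98·r+231.
Then r = −3 is a root, so (r+3) is a factor; dividing leaves r²+7·r+77.
The quadratic r²+7·r+77 has discriminant −259 < 0 and is irreducible over ℤ.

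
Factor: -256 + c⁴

(c + 4)*(c - 4)*(c² + 16)

Difference of squares twice: with A = c and B = 4, A⁴ − B⁴ = (A² − B²)(A² + B²), and A² − B² factors again.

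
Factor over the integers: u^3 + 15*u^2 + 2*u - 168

(u + 14)*(u + 4)*(u - 3)

By the rational root theorem, u = 3 is a root, giving the factor (u - 3) and quotient u^2 + 18*u + 56.
The remaining quadratic factors as (u + 4)(u + 14).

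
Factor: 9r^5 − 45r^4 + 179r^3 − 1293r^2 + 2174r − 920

(3r − 2)(3r − 4)(r − 5)(r^2 + 2r + 23)

Among the possible rational roots, r = 4/3 is a root, giving the factor (3r − 4) and quotient 3r^4 − 11r^3 + 45r^2 − 371r + 230.
Continuing, r = 5 is a root, so (r − 5) is a factor; dividing leaves 3r^3 + 4r^2 + 65r − 46.
Continuing, r = 2/3 is a root, so (3r − 2) divides it; the quotient is r^2 + 2r + 23.
The quadratic r^2 + 2r + 23 has discriminant −88 < 0 and is irreducible over ℤ.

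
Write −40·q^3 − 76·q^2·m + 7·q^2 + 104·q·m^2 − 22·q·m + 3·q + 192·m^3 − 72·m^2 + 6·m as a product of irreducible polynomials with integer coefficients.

Group: 5·q·(−8·q^2 − 28·q·m + 3·q − 24·m^2 + 6·m) + (−8·m + 1)·(−8·q^2 − 28·q·m + 3·q − 24·m^2 + 6·m); both groups contain (−8·q^2 − 28·q·m + 3·q − 24·m^2 + 6·m), so (5·q − 8·m + 1) is a factor with cofactor −8·q^2 − 28·q·m + 3·q − 24·m^2 + 6·m.
The cofactor groups again: −8·q^2 − 28·q·m + 3·q − 24·m^2 + 6·m = −8·q·(q + 2·m) + (−12·m + 3)·(q + 2·m); both groups contain (q + 2·m), giving −(8·q + 12·m − 3)·(q + 2·m).

−(5·q − 8·m + 1)·(8·q + 12·m − 3)·(q + 2·m)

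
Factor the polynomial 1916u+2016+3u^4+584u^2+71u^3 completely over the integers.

Trying the rational-root candidates, u = -9 is a root, giving the factor (u+9) and quotient 3u^3+44u^2+188u+224.
Then u = -2 is a root, so (u+2) is a factor; dividing leaves 3u^2+38u+112.
The remaining quadratic factors as (3u+14)(u+8).

(3u+14)(u+2)(u+8)(u+9)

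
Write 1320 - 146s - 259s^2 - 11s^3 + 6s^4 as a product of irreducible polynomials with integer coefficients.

(2s - 15)(3s + 11)(s + 4)(s - 2)

Among the possible rational roots, s = -4 is a root, so (s + 4) is a factor; dividing leaves 6s^3 - 35s^2 - 119s + 330.
Next, s = 2 is a root, giving the factor (s - 2) and quotient 6s^2 - 23s - 165.
The remaining quadratic factors as (2s - 15)(3s + 11).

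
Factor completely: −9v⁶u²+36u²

Pull out the common factor 9u², leaving −v⁶+4.
Recognize a difference of squares with the parts 2 and v³.

−9u²(v³+2)(v³−2)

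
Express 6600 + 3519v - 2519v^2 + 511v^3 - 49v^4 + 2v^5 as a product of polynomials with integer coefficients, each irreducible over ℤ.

(2v - 11)(v + 1)(v - 8)(v^2 - 12v + 75)

By the rational root theorem, v = -1 is a root, so (v + 1) divides it; the quotient is 2v^4 - 51v^3 + 562v^2 - 3081v + 6600.
Then v = 11/2 is a root, so (2v - 11) is a factor; dividing leaves v^3 - 20v^2 + 171v - 600.
Next, v = 8 is a root, giving the factor (v - 8) and quotient v^2 - 12v + 75.
The quadratic v^2 - 12v + 75 has discriminant -156 < 0 and is irreducible over ℤ.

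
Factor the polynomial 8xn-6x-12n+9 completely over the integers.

Group as (8xn-6x) + (-12n+9) = 2x(4n-3) - 3(4n-3).
Both groups share the factor (4n-3).

(2x-3)(4n-3)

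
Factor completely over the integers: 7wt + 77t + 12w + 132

Group as (7wt + 12w) + (77t + 132) = w(7t + 12) + 11(7t + 12).
Both groups share the factor (7t + 12).

(7t + 12)(w + 11)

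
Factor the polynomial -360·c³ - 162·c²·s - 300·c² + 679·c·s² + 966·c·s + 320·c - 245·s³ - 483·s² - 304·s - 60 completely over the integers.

Group: 4·c·(-90·c² + 117·c·s + 60·c - 35·s² - 39·s - 10) + (7·s + 6)·(-90·c² + 117·c·s + 60·c - 35·s² - 39·s - 10); both groups contain (-90·c² + 117·c·s + 60·c - 35·s² - 39·s - 10), so (4·c + 7·s + 6) is a factor with cofactor -90·c² + 117·c·s + 60·c - 35·s² - 39·s - 10.
The cofactor groups again: -90·c² + 117·c·s + 60·c - 35·s² - 39·s - 10 = -15·c·(6·c - 5·s - 2) + (7·s + 5)·(6·c - 5·s - 2); both groups contain (6·c - 5·s - 2), giving -(15·c - 7·s - 5)·(6·c - 5·s - 2).

-(15·c - 7·s - 5)·(4·c + 7·s + 6)·(6·c - 5·s - 2)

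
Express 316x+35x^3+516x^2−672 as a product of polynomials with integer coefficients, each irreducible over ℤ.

By the rational root theorem, x = −8/5 is a root, giving the factor (5x+8) and quotient 7x^2+92x−84.
The remaining quadratic factors as (7x−6)(x+14).

(5x+8)(7x−6)(x+14)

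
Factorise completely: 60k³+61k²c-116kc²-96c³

(3k-4c)(4k+3c)(5k+8c)

Group: 5k(12k²-7kc-12c²) + 8c(12k²-7kc-12c²); both groups contain (12k²-7kc-12c²), so (5k+8c) is a factor with cofactor 12k²-7kc-12c².
The cofactor groups again: 12k²-7kc-12c² = 4k(3k-4c) + 3c(3k-4c); both groups contain (3k-4c), giving (4k+3c)(3k-4c).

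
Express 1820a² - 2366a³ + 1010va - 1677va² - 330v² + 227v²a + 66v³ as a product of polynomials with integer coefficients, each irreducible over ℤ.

Group: 2v(33v² - 101va - 182a²) + (13a - 10)(33v² - 101va - 182a²); both groups contain (33v² - 101va - 182a²), so (2v + 13a - 10) is a factor with cofactor 33v² - 101va - 182a².
The cofactor groups again: 33v² - 101va - 182a² = 11v(3v - 13a) + 14a(3v - 13a); both groups contain (3v - 13a), giving (11v + 14a)(3v - 13a).

(3v - 13a)(2v + 13a - 10)(11v + 14a)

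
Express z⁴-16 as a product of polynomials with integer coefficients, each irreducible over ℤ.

(z+2)*(z-2)*(z²+4)

Substitute u = z² to get a quadratic in u, then factor.
z²+4 is irreducible over ℤ (sum of squares).
z²-4 is a difference of squares.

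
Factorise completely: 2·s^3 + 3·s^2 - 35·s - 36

(2·s + 9)·(s + 1)·(s - 4)

By the rational root theorem, s = 4 is a root, so (s - 4) divides it; the quotient is 2·s^2 + 11·s + 9.
The remaining quadratic factors as (2·s + 9)(s + 1).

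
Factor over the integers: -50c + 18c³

Pull out the common factor 2c; 9c² - 25 is a difference of squares.

2c(3c + 5)(3c - 5)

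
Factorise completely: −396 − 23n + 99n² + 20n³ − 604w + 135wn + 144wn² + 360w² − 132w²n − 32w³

Group: 8w(−4w² − 16wn + 47w + 20n² + 19n − 99) + (n + 4)(−4w² − 16wn + 47w + 20n² + 19n − 99); both groups contain (−4w² − 16wn + 47w + 20n² + 19n − 99), so (8w + n + 4) is a factor with cofactor −4w² − 16wn + 47w + 20n² + 19n − 99.
The cofactor groups again: −4w² − 16wn + 47w + 20n² + 19n − 99 = −4w(w + 5n − 9) + (4n + 11)(w + 5n − 9); both groups contain (w + 5n − 9), giving −(4w − 4n − 11)(w + 5n − 9).

−(4w − 4n − 11)(w + 5n − 9)(8w + n + 4)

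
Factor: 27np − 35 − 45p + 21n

Group as (27np + 21n) + (−45p − 35) = 3n(9p + 7) − 5(9p + 7).
Both groups share the factor (9p + 7).

(3n − 5)(9p + 7)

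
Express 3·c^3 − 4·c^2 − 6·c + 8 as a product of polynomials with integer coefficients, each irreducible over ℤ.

(3·c − 4)·(c^2 − 2)

Group as (3·c^3 − 6·c) + (−4·c^2 + 8) = 3·c·(c^2 − 2) − 4·(c^2 − 2).
Both groups share the factor (c^2 − 2).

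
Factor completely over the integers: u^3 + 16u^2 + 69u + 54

By the rational root theorem, u = −6 is a root, so (u + 6) divides it; the quotient is u^2 + 10u + 9.
The remaining quadratic factors as (u + 9)(u + 1).

(u + 1)(u + 6)(u + 9)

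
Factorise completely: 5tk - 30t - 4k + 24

Group as (5tk - 30t) + (-4k + 24) = 5t(k - 6) - 4(k - 6).
Both groups share the factor (k - 6).

(5t - 4)(k - 6)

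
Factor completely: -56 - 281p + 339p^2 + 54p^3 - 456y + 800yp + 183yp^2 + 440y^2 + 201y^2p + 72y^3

Group: 9y(8y^2 + 17yp + 48y + 9p^2 + 55p - 56) + (6p + 1)(8y^2 + 17yp + 48y + 9p^2 + 55p - 56); both groups contain (8y^2 + 17yp + 48y + 9p^2 + 55p - 56), so (9y + 6p + 1) is a factor with cofactor 8y^2 + 17yp + 48y + 9p^2 + 55p - 56.
The cofactor groups again: 8y^2 + 17yp + 48y + 9p^2 + 55p - 56 = 8y(y + p + 7) + (9p - 8)(y + p + 7); both groups contain (y + p + 7), giving (8y + 9p - 8)(y + p + 7).

(9y + 6p + 1)(8y + 9p - 8)(y + p + 7)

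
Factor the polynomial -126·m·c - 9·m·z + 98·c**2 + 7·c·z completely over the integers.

-(9·m - 7·c)·(14·c + z)

Group: -9·m·(14·c + z) + 7·c·(14·c + z); both groups contain (14·c + z).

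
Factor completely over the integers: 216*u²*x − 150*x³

Every term has a factor of 6*x. Then 36*u² − 25*x² = (6*u)² − (5*x)².

6*x*(6*u + 5*x)*(6*u − 5*x)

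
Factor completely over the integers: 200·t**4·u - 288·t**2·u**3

Every term has a factor of 8·t**2·u. Then 25·t**2 - 36·u**2 = (5·t)² − (6·u)².

8·t**2·u·(5·t + 6·u)·(5·t - 6·u)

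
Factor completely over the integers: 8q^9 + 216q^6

Pull out the common factor 8q^6, leaving q^3 + 27.
Recognize a sum of cubes with the parts 3 and q.

8q^6(q + 3)(q^2 - 3q + 9)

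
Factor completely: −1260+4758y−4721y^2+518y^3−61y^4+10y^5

Testing divisors of the constant over divisors of the leading coefficient, y = 7 is a root, so (y−7) divides it; the quotient is 10y^4+9y^3+581y^2−654y+180.
Next, y = 3/5 is a root, so (5y−3) is a factor; dividing leaves 2y^3+3y^2+118y−60.
Next, y = 1/2 is a root, so (2y−1) is a factor; dividing leaves y^2+2y+60.
The quadratic y^2+2y+60 has discriminant −236 < 0 and is irreducible over ℤ.

(2y−1)(5y−3)(y−7)(y^2+2y+60)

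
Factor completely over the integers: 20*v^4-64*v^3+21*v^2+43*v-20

(2*v-1)*(2*v-5)*(5*v+4)*(v-1)

Testing divisors of the constant over divisors of the leading coefficient, v = 5/2 is a root, giving the factor (2*v-5) and quotient 10*v^3-7*v^2-7*v+4.
Continuing, v = 1/2 is a root, giving the factor (2*v-1) and quotient 5*v^2-v-4.
The remaining quadratic factors as (5*v+4)(v-1).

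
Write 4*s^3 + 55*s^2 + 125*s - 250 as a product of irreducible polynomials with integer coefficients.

(4*s - 5)*(s + 10)*(s + 5)

By the rational root theorem, s = 5/4 is a root, giving the factor (4*s - 5) and quotient s^2 + 15*s + 50.
The remaining quadratic factors as (s + 5)(s + 10).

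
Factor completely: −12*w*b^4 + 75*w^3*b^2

3*b^2*w*(5*w − 2*b)*(5*w + 2*b)

Every term has a factor of 3*w*b^2. Then 25*w^2 − 4*b^2 = (5*w)² − (2*b)².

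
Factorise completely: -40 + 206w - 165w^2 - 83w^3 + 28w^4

(4w - 1)(7w - 5)(w + 2)(w - 4)

By the rational root theorem, w = 1/4 is a root, so (4w - 1) is a factor; dividing leaves 7w^3 - 19w^2 - 46w + 40.
Then w = 4 is a root, giving the factor (w - 4) and quotient 7w^2 + 9w - 10.
The remaining quadratic factors as (7w - 5)(w + 2).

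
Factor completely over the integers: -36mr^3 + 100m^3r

4mr(5m + 3r)(5m - 3r)

Every term has a factor of 4mr. Then 25m^2 - 9r^2 = (5m)² − (3r)².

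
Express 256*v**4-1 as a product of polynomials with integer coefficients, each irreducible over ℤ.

(4*v+1)*(4*v-1)*(16*v**2+1)

Write as (16*v**2)² − (1)², then factor 16*v**2-1 once more.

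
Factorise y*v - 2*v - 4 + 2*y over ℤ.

(v + 2)*(y - 2)

Group as (y*v + 2*y) + (-2*v - 4) = y*(v + 2) - 2*(v + 2).
Both groups share the factor (v + 2).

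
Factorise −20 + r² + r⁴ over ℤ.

(r + 2)*(r − 2)*(r² + 5)

Substitute u = r² to get a quadratic in u, then factor.
r² − 4 is a difference of squares.
r² + 5 is irreducible over ℤ (always positive, so no real roots).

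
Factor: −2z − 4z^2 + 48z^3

Pull out the common factor 2z, then factor the remaining trinomial.

2z(4z − 1)(6z + 1)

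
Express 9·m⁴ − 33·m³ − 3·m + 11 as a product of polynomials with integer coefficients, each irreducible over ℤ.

(3·m − 11)·(3·m³ − 1)

Group as (9·m⁴ − 3·m) + (−33·m³ + 11) = 3·m·(3·m³ − 1) − 11·(3·m³ − 1).
Both groups share the factor (3·m³ − 1).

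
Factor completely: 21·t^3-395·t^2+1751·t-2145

Testing divisors of the constant over divisors of the leading coefficient, t = 15/7 is a root, so (7·t-15) is a factor; dividing leaves 3·t^2-50·t+143.
The remaining quadratic factors as (t-13)(3·t-11).

(3·t-11)·(7·t-15)·(t-13)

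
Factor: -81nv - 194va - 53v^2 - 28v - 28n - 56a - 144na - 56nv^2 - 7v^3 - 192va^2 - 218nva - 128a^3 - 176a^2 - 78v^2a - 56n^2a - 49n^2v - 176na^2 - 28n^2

-(n + v + 2a)(7n + v + 8a + 7)(7v + 8a + 4)

Group: 7v(-7n^2 - 8nv - 22na - 7n - v^2 - 10va - 7v - 16a^2 - 14a) + (8a + 4)(-7n^2 - 8nv - 22na - 7n - v^2 - 10va - 7v - 16a^2 - 14a); both groups contain (-7n^2 - 8nv - 22na - 7n - v^2 - 10va - 7v - 16a^2 - 14a), so (7v + 8a + 4) is a factor with cofactor -7n^2 - 8nv - 22na - 7n - v^2 - 10va - 7v - 16a^2 - 14a.
The cofactor groups again: -7n^2 - 8nv - 22na - 7n - v^2 - 10va - 7v - 16a^2 - 14a = -7n(n + v + 2a) + (-v - 8a - 7)(n + v + 2a); both groups contain (n + v + 2a), giving -(7n + v + 8a + 7)(n + v + 2a).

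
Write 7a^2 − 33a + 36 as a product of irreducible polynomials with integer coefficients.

Need a pair with product 7·36 = 252 and sum −33: that's −12 and −21.
Split the middle term: 7a^2 − 12a − 21a + 36 = a(7a − 12) − 3(7a − 12).

(7a − 12)(a − 3)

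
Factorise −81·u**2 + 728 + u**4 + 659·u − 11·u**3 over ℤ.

(u + 1)·(u + 8)·(u − 13)·(u − 7)

By the rational root theorem, u = 7 is a root, giving the factor (u − 7) and quotient u**3 − 4·u**2 − 109·u − 104.
Continuing, u = 13 is a root, giving the factor (u − 13) and quotient u**2 + 9·u + 8.
The remaining quadratic factors as (u + 8)(u + 1).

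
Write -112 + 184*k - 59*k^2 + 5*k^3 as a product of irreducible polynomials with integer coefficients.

By the rational root theorem, k = 4 is a root, so (k - 4) is a factor; dividing leaves 5*k^2 - 39*k + 28.
The remaining quadratic factors as (5*k - 4)(k - 7).

(5*k - 4)*(k - 4)*(k - 7)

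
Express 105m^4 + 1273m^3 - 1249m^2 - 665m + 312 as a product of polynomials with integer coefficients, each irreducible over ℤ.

(3m - 1)(5m + 3)(7m - 8)(m + 13)

By the rational root theorem, m = -3/5 is a root, so (5m + 3) divides it; the quotient is 21m^3 + 242m^2 - 395m + 104.
Continuing, m = 8/7 is a root, giving the factor (7m - 8) and quotient 3m^2 + 38m - 13.
The remaining quadratic factors as (3m - 1)(m + 13).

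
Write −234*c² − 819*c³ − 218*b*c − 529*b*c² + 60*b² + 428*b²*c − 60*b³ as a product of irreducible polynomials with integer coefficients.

−(15*b + 13*c)*(2*b − 7*c − 2)*(2*b − 9*c)

Group: 2*b*(−30*b² + 79*b*c + 30*b + 91*c² + 26*c) − 9*c*(−30*b² + 79*b*c + 30*b + 91*c² + 26*c); both groups contain (−30*b² + 79*b*c + 30*b + 91*c² + 26*c), so (2*b − 9*c) is a factor with cofactor −30*b² + 79*b*c + 30*b + 91*c² + 26*c.
The cofactor groups again: −30*b² + 79*b*c + 30*b + 91*c² + 26*c = −2*b*(15*b + 13*c) + (7*c + 2)*(15*b + 13*c); both groups contain (15*b + 13*c), giving −(2*b − 7*c − 2)*(15*b + 13*c).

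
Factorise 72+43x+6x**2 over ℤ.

Need a pair with product 6·72 = 432 and sum 43: that's 27 and 16.
Split the middle term: 6x**2+27x + 16x+72 = 3x(2x+9) + 8(2x+9).

(2x+9)(3x+8)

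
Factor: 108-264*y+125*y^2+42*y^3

(2*y+9)*(3*y-2)*(7*y-6)

By the rational root theorem, y = 6/7 is a root, so (7*y-6) divides it; the quotient is 6*y^2+23*y-18.
The remaining quadratic factors as (3*y-2)(2*y+9).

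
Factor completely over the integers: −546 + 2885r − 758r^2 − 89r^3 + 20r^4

Testing divisors of the constant over divisors of the leading coefficient, r = 13/4 is a root, so (4r − 13) divides it; the quotient is 5r^3 − 6r^2 − 209r + 42.
Next, r = 1/5 is a root, so (5r − 1) divides it; the quotient is r^2 − r − 42.
The remaining quadratic factors as (r − 7)(r + 6).

(4r − 13)(5r − 1)(r + 6)(r − 7)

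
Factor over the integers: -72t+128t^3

Every term has a factor of 8t. Then 16t^2-9 = (4t)² − (3)².

8t(4t+3)(4t-3)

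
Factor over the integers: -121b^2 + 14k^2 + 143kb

Group: 14k(k + 11b) - 11b(k + 11b); both groups contain (k + 11b).

(14k - 11b)(k + 11b)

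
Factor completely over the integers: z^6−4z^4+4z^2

z^2(z^2−2)^2

Factor out z^2 first: what remains is z^4−4z^2+4.
Recognize a perfect-square trinomial with the parts z^2 and 2.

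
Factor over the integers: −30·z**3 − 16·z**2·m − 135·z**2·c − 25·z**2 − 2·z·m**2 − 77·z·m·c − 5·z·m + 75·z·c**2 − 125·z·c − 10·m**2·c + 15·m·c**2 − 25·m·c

Group: z·(−30·z**2 − 16·z·m + 15·z·c − 25·z − 2·m**2 + 3·m·c − 5·m) + 5·c·(−30·z**2 − 16·z·m + 15·z·c − 25·z − 2·m**2 + 3·m·c − 5·m); both groups contain (−30·z**2 − 16·z·m + 15·z·c − 25·z − 2·m**2 + 3·m·c − 5·m), so (z + 5·c) is a factor with cofactor −30·z**2 − 16·z·m + 15·z·c − 25·z − 2·m**2 + 3·m·c − 5·m.
The cofactor groups again: −30·z**2 − 16·z·m + 15·z·c − 25·z − 2·m**2 + 3·m·c − 5·m = −5·z·(6·z + 2·m − 3·c + 5) − m·(6·z + 2·m − 3·c + 5); both groups contain (6·z + 2·m − 3·c + 5), giving −(5·z + m)·(6·z + 2·m − 3·c + 5).

−(6·z + 2·m − 3·c + 5)·(z + 5·c)·(5·z + m)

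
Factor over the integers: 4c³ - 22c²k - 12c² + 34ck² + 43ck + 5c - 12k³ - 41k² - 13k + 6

Group: 2c(2c² - 7ck - 7c + 3k² + 11k + 6) + (-4k + 1)(2c² - 7ck - 7c + 3k² + 11k + 6); both groups contain (2c² - 7ck - 7c + 3k² + 11k + 6), so (2c - 4k + 1) is a factor with cofactor 2c² - 7ck - 7c + 3k² + 11k + 6.
The cofactor groups again: 2c² - 7ck - 7c + 3k² + 11k + 6 = c(2c - k - 3) + (-3k - 2)(2c - k - 3); both groups contain (2c - k - 3), giving (c - 3k - 2)(2c - k - 3).

(2c - 4k + 1)(2c - k - 3)(c - 3k - 2)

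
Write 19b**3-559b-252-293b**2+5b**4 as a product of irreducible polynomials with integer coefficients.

(5b+4)(b+1)(b+9)(b-7)

Among the possible rational roots, b = 7 is a root, so (b-7) is a factor; dividing leaves 5b**3+54b**2+85b+36.
Then b = -1 is a root, so (b+1) divides it; the quotient is 5b**2+49b+36.
The remaining quadratic factors as (5b+4)(b+9).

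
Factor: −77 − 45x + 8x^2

(8x + 11)(x − 7)

Need a pair with product 8·(−77) = −616 and sum −45: that's −56 and 11.
Split the middle term: 8x^2 − 56x + 11x − 77 = 8x(x − 7) + 11(x − 7).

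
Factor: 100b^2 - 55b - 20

Pull out the common factor 5, then factor the remaining trinomial.

5(4b + 1)(5b - 4)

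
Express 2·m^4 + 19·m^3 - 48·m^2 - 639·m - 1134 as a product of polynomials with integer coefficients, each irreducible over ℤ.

Testing divisors of the constant over divisors of the leading coefficient, m = -9 is a root, so (m + 9) divides it; the quotient is 2·m^3 + m^2 - 57·m - 126.
Next, m = 6 is a root, so (m - 6) divides it; the quotient is 2·m^2 + 13·m + 21.
The remaining quadratic factors as (2·m + 7)(m + 3).

(2·m + 7)·(m + 3)·(m + 9)·(m - 6)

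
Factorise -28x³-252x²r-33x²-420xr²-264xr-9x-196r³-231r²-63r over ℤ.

-(4x+4r+3)(7x+7r+3)(x+7r)

Group: 4x(-7x²-56xr-3x-49r²-21r) + (4r+3)(-7x²-56xr-3x-49r²-21r); both groups contain (-7x²-56xr-3x-49r²-21r), so (4x+4r+3) is a factor with cofactor -7x²-56xr-3x-49r²-21r.
The cofactor groups again: -7x²-56xr-3x-49r²-21r = -7x(x+7r) + (-7r-3)(x+7r); both groups contain (x+7r), giving -(7x+7r+3)(x+7r).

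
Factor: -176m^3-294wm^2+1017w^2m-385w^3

Group: 5w(-77w^2+34wm+16m^2) - 11m(-77w^2+34wm+16m^2); both groups contain (-77w^2+34wm+16m^2), so (5w-11m) is a factor with cofactor -77w^2+34wm+16m^2.
The cofactor groups again: -77w^2+34wm+16m^2 = -7w(11w-8m) - 2m(11w-8m); both groups contain (11w-8m), giving -(7w+2m)(11w-8m).

-(5w-11m)(11w-8m)(7w+2m)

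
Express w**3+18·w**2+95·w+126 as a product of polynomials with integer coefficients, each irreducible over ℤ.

Testing divisors of the constant over divisors of the leading coefficient, w = -7 is a root, so (w+7) divides it; the quotient is w**2+11·w+18.
The remaining quadratic factors as (w+2)(w+9).

(w+2)·(w+7)·(w+9)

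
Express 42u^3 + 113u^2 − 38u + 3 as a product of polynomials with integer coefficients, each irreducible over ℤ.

(6u − 1)(7u − 1)(u + 3)

By the rational root theorem, u = −3 is a root, so (u + 3) divides it; the quotient is 42u^2 − 13u + 1.
The remaining quadratic factors as (6u − 1)(7u − 1).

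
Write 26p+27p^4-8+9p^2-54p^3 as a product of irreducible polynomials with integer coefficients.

By the rational root theorem, p = 1 is a root, giving the factor (p-1) and quotient 27p^3-27p^2-18p+8.
Continuing, p = 4/3 is a root, giving the factor (3p-4) and quotient 9p^2+3p-2.
The remaining quadratic factors as (3p-1)(3p+2).

(3p+2)(3p-1)(3p-4)(p-1)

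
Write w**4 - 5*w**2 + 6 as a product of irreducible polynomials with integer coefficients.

Substitute u = w**2 to get a quadratic in u, then factor.
w**2 - 2 is irreducible over ℤ (2 is not a perfect square).
w**2 - 3 is irreducible over ℤ (3 is not a perfect square).

(w**2 - 2)*(w**2 - 3)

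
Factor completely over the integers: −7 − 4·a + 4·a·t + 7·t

(4·a + 7)·(t − 1)

Group as (4·a·t − 4·a) + (7·t − 7) = 4·a·(t − 1) + 7·(t − 1).
Both groups share the factor (t − 1).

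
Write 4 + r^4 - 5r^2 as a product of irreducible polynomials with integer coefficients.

Substitute u = r^2 to get a quadratic in u, then factor.
r^2 - 1 is a difference of squares.
r^2 - 4 is a difference of squares.

(r + 1)(r + 2)(r - 1)(r - 2)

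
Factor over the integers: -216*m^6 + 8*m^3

-8*m^3*(3*m - 1)*(9*m^2 + 3*m + 1)

Pull out the common factor 8*m^3, leaving -27*m^3 + 1.
Recognize a difference of cubes with the parts 1 and 3*m.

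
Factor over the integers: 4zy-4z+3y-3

Group as (4zy-4z) + (3y-3) = 4z(y-1) + 3(y-1).
Both groups share the factor (y-1).

(4z+3)(y-1)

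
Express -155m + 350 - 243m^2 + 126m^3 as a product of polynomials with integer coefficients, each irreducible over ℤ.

(3m - 5)(6m + 7)(7m - 10)

Trying the rational-root candidates, m = 5/3 is a root, so (3m - 5) is a factor; dividing leaves 42m^2 - 11m - 70.
The remaining quadratic factors as (7m - 10)(6m + 7).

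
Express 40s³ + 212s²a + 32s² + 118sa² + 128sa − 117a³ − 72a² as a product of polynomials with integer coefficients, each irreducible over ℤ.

(2s − a)(10s + 13a + 8)(2s + 9a)

Group: 10s(4s² + 16sa − 9a²) + (13a + 8)(4s² + 16sa − 9a²); both groups contain (4s² + 16sa − 9a²), so (10s + 13a + 8) is a factor with cofactor 4s² + 16sa − 9a².
The cofactor groups again: 4s² + 16sa − 9a² = 2s(2s + 9a) − a(2s + 9a); both groups contain (2s + 9a), giving (2s − a)(2s + 9a).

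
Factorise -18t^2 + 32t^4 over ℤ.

2t^2(4t + 3)(4t - 3)

Factor out 2t^2, leaving 16t^2 - 9, which is a difference of two squares.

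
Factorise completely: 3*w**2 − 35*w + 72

Need a pair with product 3·72 = 216 and sum −35: that's −8 and −27.
Split the middle term: 3*w**2 − 8*w − 27*w + 72 = w*(3*w − 8) − 9*(3*w − 8).

(3*w − 8)*(w − 9)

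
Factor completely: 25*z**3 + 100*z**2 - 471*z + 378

(5*z - 6)*(5*z - 9)*(z + 7)

Testing divisors of the constant over divisors of the leading coefficient, z = 6/5 is a root, giving the factor (5*z - 6) and quotient 5*z**2 + 26*z - 63.
The remaining quadratic factors as (z + 7)(5*z - 9).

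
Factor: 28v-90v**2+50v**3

Pull out the common factor 2v, then factor the remaining trinomial.

2v(5v-2)(5v-7)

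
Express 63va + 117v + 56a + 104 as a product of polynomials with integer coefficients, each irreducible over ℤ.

Group as (63va + 117v) + (56a + 104) = 9v(7a + 13) + 8(7a + 13).
Both groups share the factor (7a + 13).

(7a + 13)(9v + 8)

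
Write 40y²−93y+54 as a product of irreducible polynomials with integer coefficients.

(5y−6)(8y−9)

Need a pair with product 40·54 = 2160 and sum −93: that's −48 and −45.
Split the middle term: 40y²−48y − 45y+54 = 8y(5y−6) − 9(5y−6).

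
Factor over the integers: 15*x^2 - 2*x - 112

(3*x + 8)*(5*x - 14)

Need a pair with product 15·(-112) = -1680 and sum -2: that's -42 and 40.
Split the middle term: 15*x^2 - 42*x + 40*x - 112 = 3*x*(5*x - 14) + 8*(5*x - 14).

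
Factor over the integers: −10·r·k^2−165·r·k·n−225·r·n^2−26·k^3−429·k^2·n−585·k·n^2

−(5·r+13·k)·(2·k+3·n)·(k+15·n)

Group: 2·k·(−5·r·k−75·r·n−13·k^2−195·k·n) + 3·n·(−5·r·k−75·r·n−13·k^2−195·k·n); both groups contain (−5·r·k−75·r·n−13·k^2−195·k·n), so (2·k+3·n) is a factor with cofactor −5·r·k−75·r·n−13·k^2−195·k·n.
The cofactor groups again: −5·r·k−75·r·n−13·k^2−195·k·n = −5·r·(k+15·n) − 13·k·(k+15·n); both groups contain (k+15·n), giving −(5·r+13·k)·(k+15·n).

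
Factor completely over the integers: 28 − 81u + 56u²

(7u − 4)(8u − 7)

Need a pair with product 56·28 = 1568 and sum −81: that's −32 and −49.
Split the middle term: 56u² − 32u − 49u + 28 = 8u(7u − 4) − 7(7u − 4).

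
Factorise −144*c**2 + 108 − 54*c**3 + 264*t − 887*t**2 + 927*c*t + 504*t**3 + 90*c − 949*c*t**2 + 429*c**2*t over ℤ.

Group: 3*c*(−18*c**2 + 95*c*t + 6*c − 63*t**2 + 40*t + 12) + (−8*t + 9)*(−18*c**2 + 95*c*t + 6*c − 63*t**2 + 40*t + 12); both groups contain (−18*c**2 + 95*c*t + 6*c − 63*t**2 + 40*t + 12), so (3*c − 8*t + 9) is a factor with cofactor −18*c**2 + 95*c*t + 6*c − 63*t**2 + 40*t + 12.
The cofactor groups again: −18*c**2 + 95*c*t + 6*c − 63*t**2 + 40*t + 12 = −2*c*(9*c − 7*t + 6) + (9*t + 2)*(9*c − 7*t + 6); both groups contain (9*c − 7*t + 6), giving −(2*c − 9*t − 2)*(9*c − 7*t + 6).

−(2*c − 9*t − 2)*(3*c − 8*t + 9)*(9*c − 7*t + 6)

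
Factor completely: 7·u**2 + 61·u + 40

Need a pair with product 7·40 = 280 and sum 61: that's 56 and 5.
Split the middle term: 7·u**2 + 56·u + 5·u + 40 = 7·u·(u + 8) + 5·(u + 8).

(7·u + 5)·(u + 8)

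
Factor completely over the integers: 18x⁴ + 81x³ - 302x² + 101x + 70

(3x + 1)(6x - 5)(x + 7)(x - 2)

Testing divisors of the constant over divisors of the leading coefficient, x = 5/6 is a root, so (6x - 5) divides it; the quotient is 3x³ + 16x² - 37x - 14.
Next, x = -1/3 is a root, so (3x + 1) divides it; the quotient is x² + 5x - 14.
The remaining quadratic factors as (x - 2)(x + 7).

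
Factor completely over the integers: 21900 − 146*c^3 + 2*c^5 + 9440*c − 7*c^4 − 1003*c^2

(2*c − 15)*(c + 2)*(c − 10)*(c^2 + 12*c + 73)

Among the possible rational roots, c = 15/2 is a root, giving the factor (2*c − 15) and quotient c^4 + 4*c^3 − 43*c^2 − 824*c − 1460.
Continuing, c = −2 is a root, giving the factor (c + 2) and quotient c^3 + 2*c^2 − 47*c − 730.
Continuing, c = 10 is a root, giving the factor (c − 10) and quotient c^2 + 12*c + 73.
The quadratic c^2 + 12*c + 73 has discriminant −148 < 0 and is irreducible over ℤ.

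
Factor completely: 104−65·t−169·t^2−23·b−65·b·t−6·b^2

−(2·b+13·t+13)·(3·b+13·t−8)

Group: −2·b·(3·b+13·t−8) + (−13·t−13)·(3·b+13·t−8); both groups contain (3·b+13·t−8).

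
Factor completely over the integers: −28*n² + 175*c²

7*(5*c + 2*n)*(5*c − 2*n)

Pull out the common factor 7; 25*c² − 4*n² is a difference of squares.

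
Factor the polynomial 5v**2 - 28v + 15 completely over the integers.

(5v - 3)(v - 5)

Need a pair with product 5·15 = 75 and sum -28: that's -3 and -25.
Split the middle term: 5v**2 - 3v - 25v + 15 = v(5v - 3) - 5(5v - 3).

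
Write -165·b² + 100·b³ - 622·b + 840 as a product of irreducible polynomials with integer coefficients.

Trying the rational-root candidates, b = -12/5 is a root, so (5·b + 12) is a factor; dividing leaves 20·b² - 81·b + 70.
The remaining quadratic factors as (5·b - 14)(4·b - 5).

(4·b - 5)·(5·b + 12)·(5·b - 14)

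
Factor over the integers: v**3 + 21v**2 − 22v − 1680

Trying the rational-root candidates, v = −14 is a root, giving the factor (v + 14) and quotient v**2 + 7v − 120.
The remaining quadratic factors as (v − 8)(v + 15).

(v + 14)(v + 15)(v − 8)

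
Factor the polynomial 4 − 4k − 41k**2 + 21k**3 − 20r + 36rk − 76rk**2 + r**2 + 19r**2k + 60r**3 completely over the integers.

Group: 3r(20r**2 + 13rk − 13r − 21k**2 − k + 2) + (−k + 2)(20r**2 + 13rk − 13r − 21k**2 − k + 2); both groups contain (20r**2 + 13rk − 13r − 21k**2 − k + 2), so (3r − k + 2) is a factor with cofactor 20r**2 + 13rk − 13r − 21k**2 − k + 2.
The cofactor groups again: 20r**2 + 13rk − 13r − 21k**2 − k + 2 = 4r(5r + 7k − 2) + (−3k − 1)(5r + 7k − 2); both groups contain (5r + 7k − 2), giving (4r − 3k − 1)(5r + 7k − 2).

(4r − 3k − 1)(3r − k + 2)(5r + 7k − 2)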